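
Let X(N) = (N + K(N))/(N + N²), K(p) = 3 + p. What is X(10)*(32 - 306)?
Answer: -3151/55 ≈ -57.291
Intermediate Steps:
X(N) = (3 + 2*N)/(N + N²) (X(N) = (N + (3 + N))/(N + N²) = (3 + 2*N)/(N + N²))
X(10)*(32 - 306) = ((3 + 2*10)/(10*(1 + 10)))*(32 - 306) = ((⅒)*(3 + 20)/11)*(-274) = ((⅒)*(1/11)*23)*(-274) = (23/110)*(-274) = -3151/55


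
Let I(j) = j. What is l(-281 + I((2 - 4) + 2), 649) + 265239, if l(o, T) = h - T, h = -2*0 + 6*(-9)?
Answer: 264536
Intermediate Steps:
h = -54 (h = 0 - 54 = -54)
l(o, T) = -54 - T
l(-281 + I((2 - 4) + 2), 649) + 265239 = (-54 - 1*649) + 265239 = (-54 - 649) + 265239 = -703 + 265239 = 264536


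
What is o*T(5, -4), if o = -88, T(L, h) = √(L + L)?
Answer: -88*√10 ≈ -278.28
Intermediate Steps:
T(L, h) = √2*√L (T(L, h) = √(2*L) = √2*√L)
o*T(5, -4) = -88*√2*√5 = -88*√10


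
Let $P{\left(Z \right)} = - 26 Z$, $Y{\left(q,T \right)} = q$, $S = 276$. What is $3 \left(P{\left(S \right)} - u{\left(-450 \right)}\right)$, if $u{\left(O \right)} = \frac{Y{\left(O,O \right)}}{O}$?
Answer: $-21531$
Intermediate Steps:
$u{\left(O \right)} = 1$ ($u{\left(O \right)} = \frac{O}{O} = 1$)
$3 \left(P{\left(S \right)} - u{\left(-450 \right)}\right) = 3 \left(\left(-26\right) 276 - 1\right) = 3 \left(-7176 - 1\right) = 3 \left(-7177\right) = -21531$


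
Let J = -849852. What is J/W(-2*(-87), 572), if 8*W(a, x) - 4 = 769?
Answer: -6798816/773 ≈ -8795.4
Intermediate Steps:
W(a, x) = 773/8 (W(a, x) = ½ + (⅛)*769 = ½ + 769/8 = 773/8)
J/W(-2*(-87), 572) = -849852/773/8 = -849852*8/773 = -6798816/773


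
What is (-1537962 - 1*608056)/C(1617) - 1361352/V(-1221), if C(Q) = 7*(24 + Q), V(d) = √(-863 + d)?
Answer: -306574/1641 + 680676*I*√521/521 ≈ -186.82 + 29821.0*I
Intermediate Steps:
C(Q) = 168 + 7*Q
(-1537962 - 1*608056)/C(1617) - 1361352/V(-1221) = (-1537962 - 1*608056)/(168 + 7*1617) - 1361352/√(-863 - 1221) = (-1537962 - 608056)/(168 + 11319) - 1361352*(-I*√521/1042) = -2146018/11487 - 1361352*(-I*√521/1042) = -2146018*1/11487 - (-680676)*I*√521/521 = -306574/1641 + 680676*I*√521/521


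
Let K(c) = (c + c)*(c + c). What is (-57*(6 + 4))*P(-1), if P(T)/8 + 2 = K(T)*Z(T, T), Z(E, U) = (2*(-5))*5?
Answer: 921120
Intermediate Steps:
Z(E, U) = -50 (Z(E, U) = -10*5 = -50)
K(c) = 4*c**2 (K(c) = (2*c)*(2*c) = 4*c**2)
P(T) = -16 - 1600*T**2 (P(T) = -16 + 8*((4*T**2)*(-50)) = -16 + 8*(-200*T**2) = -16 - 1600*T**2)
(-57*(6 + 4))*P(-1) = (-57*(6 + 4))*(-16 - 1600*(-1)**2) = (-57*10)*(-16 - 1600*1) = -570*(-16 - 1600) = -570*(-1616) = 921120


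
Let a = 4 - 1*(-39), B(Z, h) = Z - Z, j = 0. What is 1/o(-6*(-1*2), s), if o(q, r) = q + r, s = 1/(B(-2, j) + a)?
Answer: 43/517 ≈ 0.083172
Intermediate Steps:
B(Z, h) = 0
a = 43 (a = 4 + 39 = 43)
s = 1/43 (s = 1/(0 + 43) = 1/43 ≈ 0.023256)
1/o(-6*(-1*2), s) = 1/(-6*(-1*2) + 1/43) = 1/(-(-12) + 1/43) = 1/(-6*(-2) + 1/43) = 1/(12 + 1/43) = 1/(517/43) = 43/517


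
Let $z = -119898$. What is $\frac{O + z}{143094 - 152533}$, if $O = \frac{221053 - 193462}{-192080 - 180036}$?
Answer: $\frac{44615991759}{3512402924} \approx 12.702$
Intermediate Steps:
$O = - \frac{27591}{372116}$ ($O = \frac{27591}{-372116} = 27591 \left(- \frac{1}{372116}\right) = - \frac{27591}{372116} \approx -0.074146$)
$\frac{O + z}{143094 - 152533} = \frac{- \frac{27591}{372116} - 119898}{143094 - 152533} = - \frac{44615991759}{372116 \left(-9439\right)} = \left(- \frac{44615991759}{372116}\right) \left(- \frac{1}{9439}\right) = \frac{44615991759}{3512402924}$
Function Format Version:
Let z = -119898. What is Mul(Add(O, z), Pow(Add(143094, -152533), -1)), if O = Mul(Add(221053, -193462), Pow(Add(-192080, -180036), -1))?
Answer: Rational(44615991759, 3512402924) ≈ 12.702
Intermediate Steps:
O = Rational(-27591, 372116) (O = Mul(27591, Pow(-372116, -1)) = Mul(27591, Rational(-1, 372116)) = Rational(-27591, 372116) ≈ -0.074146)
Mul(Add(O, z), Pow(Add(143094, -152533), -1)) = Mul(Add(Rational(-27591, 372116), -119898), Pow(Add(143094, -152533), -1)) = Mul(Rational(-44615991759, 372116), Pow(-9439, -1)) = Mul(Rational(-44615991759, 372116), Rational(-1, 9439)) = Rational(44615991759, 3512402924)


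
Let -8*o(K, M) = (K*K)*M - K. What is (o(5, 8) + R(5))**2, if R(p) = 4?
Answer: 26569/64 ≈ 415.14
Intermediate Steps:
o(K, M) = K/8 - M*K**2/8 (o(K, M) = -((K*K)*M - K)/8 = -(K**2*M - K)/8 = -(M*K**2 - K)/8 = -(-K + M*K**2)/8 = K/8 - M*K**2/8)
(o(5, 8) + R(5))**2 = ((1/8)*5*(1 - 1*5*8) + 4)**2 = ((1/8)*5*(1 - 40) + 4)**2 = ((1/8)*5*(-39) + 4)**2 = (-195/8 + 4)**2 = (-163/8)**2 = 26569/64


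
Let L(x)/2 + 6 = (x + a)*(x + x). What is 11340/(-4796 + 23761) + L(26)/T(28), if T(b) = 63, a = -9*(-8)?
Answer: 38755624/238959 ≈ 162.19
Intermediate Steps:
a = 72
L(x) = -12 + 4*x*(72 + x) (L(x) = -12 + 2*((x + 72)*(x + x)) = -12 + 2*((72 + x)*(2*x)) = -12 + 2*(2*x*(72 + x)) = -12 + 4*x*(72 + x))
11340/(-4796 + 23761) + L(26)/T(28) = 11340/(-4796 + 23761) + (-12 + 4*26**2 + 288*26)/63 = 11340/18965 + (-12 + 4*676 + 7488)*(1/63) = 11340*(1/18965) + (-12 + 2704 + 7488)*(1/63) = 2268/3793 + 10180*(1/63) = 2268/3793 + 10180/63 = 38755624/238959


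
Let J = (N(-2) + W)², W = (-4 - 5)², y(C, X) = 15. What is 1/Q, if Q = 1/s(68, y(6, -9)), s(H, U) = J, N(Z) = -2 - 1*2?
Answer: 5929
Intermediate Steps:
N(Z) = -4 (N(Z) = -2 - 2 = -4)
W = 81 (W = (-9)² = 81)
J = 5929 (J = (-4 + 81)² = 77² = 5929)
s(H, U) = 5929
Q = 1/5929 ≈ 0.00016866
1/Q = 1/(1/5929) = 5929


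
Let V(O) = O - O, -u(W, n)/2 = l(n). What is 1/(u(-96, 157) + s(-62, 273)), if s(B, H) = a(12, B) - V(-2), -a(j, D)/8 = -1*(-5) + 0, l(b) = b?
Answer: -1/354 ≈ -0.0028249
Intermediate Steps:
u(W, n) = -2*n
a(j, D) = -40 (a(j, D) = -8*(-1*(-5) + 0) = -8*(5 + 0) = -8*5 = -40)
V(O) = 0
s(B, H) = -40 (s(B, H) = -40 - 1*0 = -40 + 0 = -40)
1/(u(-96, 157) + s(-62, 273)) = 1/(-2*157 - 40) = 1/(-314 - 40) = 1/(-354) = -1/354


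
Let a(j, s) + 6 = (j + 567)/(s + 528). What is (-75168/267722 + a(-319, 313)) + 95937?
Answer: 10799635465415/112577101 ≈ 95931.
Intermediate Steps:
a(j, s) = -6 + (567 + j)/(528 + s) (a(j, s) = -6 + (j + 567)/(s + 528) = -6 + (567 + j)/(528 + s))
(-75168/267722 + a(-319, 313)) + 95937 = (-75168/267722 + (-2601 - 319 - 6*313)/(528 + 313)) + 95937 = (-75168*1/267722 + (-2601 - 319 - 1878)/841) + 95937 = (-37584/133861 + (1/841)*(-4798)) + 95937 = (-37584/133861 - 4798/841) + 95937 = -673873222/112577101 + 95937 = 10799635465415/112577101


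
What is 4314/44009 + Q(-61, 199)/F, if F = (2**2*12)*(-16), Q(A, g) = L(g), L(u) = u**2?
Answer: -1739487257/33798912 ≈ -51.466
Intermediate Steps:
Q(A, g) = g**2
F = -768 (F = (4*12)*(-16) = 48*(-16) = -768)
4314/44009 + Q(-61, 199)/F = 4314/44009 + 199**2/(-768) = 4314*(1/44009) + 39601*(-1/768) = 4314/44009 - 39601/768 = -1739487257/33798912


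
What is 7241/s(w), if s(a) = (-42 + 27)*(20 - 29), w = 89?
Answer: 7241/135 ≈ 53.637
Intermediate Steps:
s(a) = 135 (s(a) = -15*(-9) = 135)
7241/s(w) = 7241/135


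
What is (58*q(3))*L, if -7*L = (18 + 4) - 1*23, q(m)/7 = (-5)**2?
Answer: 1450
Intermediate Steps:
q(m) = 175 (q(m) = 7*(-5)**2 = 7*25 = 175)
L = 1/7 (L = -((18 + 4) - 1*23)/7 = -(22 - 23)/7 = -1/7*(-1) = 1/7 ≈ 0.14286)
(58*q(3))*L = (58*175)*(1/7) = 10150*(1/7) = 1450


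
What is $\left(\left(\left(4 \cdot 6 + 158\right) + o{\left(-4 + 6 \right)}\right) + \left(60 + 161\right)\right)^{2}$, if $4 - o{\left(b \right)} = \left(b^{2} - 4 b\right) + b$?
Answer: $167281$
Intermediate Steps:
$o{\left(b \right)} = 4 - b^{2} + 3 b$ ($o{\left(b \right)} = 4 - \left(\left(b^{2} - 4 b\right) + b\right) = 4 - \left(b^{2} - 3 b\right) = 4 - b^{2} + 3 b$)
$\left(\left(\left(4 \cdot 6 + 158\right) + o{\left(-4 + 6 \right)}\right) + \left(60 + 161\right)\right)^{2} = \left(\left(\left(4 \cdot 6 + 158\right) + \left(4 - \left(-4 + 6\right)^{2} + 3 \left(-4 + 6\right)\right)\right) + \left(60 + 161\right)\right)^{2} = \left(\left(\left(24 + 158\right) + \left(4 - 2^{2} + 3 \cdot 2\right)\right) + 221\right)^{2} = \left(\left(182 + \left(4 - 4 + 6\right)\right) + 221\right)^{2} = \left(\left(182 + 6\right) + 221\right)^{2} = \left(188 + 221\right)^{2} = 409^{2} = 167281$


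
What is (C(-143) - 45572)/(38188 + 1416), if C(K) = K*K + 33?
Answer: -12545/19802 ≈ -0.63352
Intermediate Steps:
C(K) = 33 + K² (C(K) = K² + 33 = 33 + K²)
(C(-143) - 45572)/(38188 + 1416) = ((33 + (-143)²) - 45572)/(38188 + 1416) = ((33 + 20449) - 45572)/39604 = (20482 - 45572)*(1/39604) = -25090*1/39604 = -12545/19802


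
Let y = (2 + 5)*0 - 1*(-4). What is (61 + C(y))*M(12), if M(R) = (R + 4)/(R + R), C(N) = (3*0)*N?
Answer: 122/3 ≈ 40.667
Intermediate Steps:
y = 4 (y = 7*0 + 4 = 0 + 4 = 4)
C(N) = 0 (C(N) = 0*N = 0)
M(R) = (4 + R)/(2*R) (M(R) = (4 + R)/((2*R)) = (4 + R)*(1/(2*R)) = (4 + R)/(2*R))
(61 + C(y))*M(12) = (61 + 0)*((½)*(4 + 12)/12) = 61*((½)*(1/12)*16) = 61*(⅔) = 122/3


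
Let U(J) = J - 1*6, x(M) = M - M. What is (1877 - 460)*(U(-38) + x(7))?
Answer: -62348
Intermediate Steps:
x(M) = 0
U(J) = -6 + J (U(J) = J - 6 = -6 + J)
(1877 - 460)*(U(-38) + x(7)) = (1877 - 460)*((-6 - 38) + 0) = 1417*(-44 + 0) = 1417*(-44) = -62348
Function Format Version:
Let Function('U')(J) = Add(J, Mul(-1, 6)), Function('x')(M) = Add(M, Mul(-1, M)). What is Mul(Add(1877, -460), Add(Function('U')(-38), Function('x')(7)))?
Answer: -62348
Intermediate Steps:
Function('x')(M) = 0
Function('U')(J) = Add(-6, J) (Function('U')(J) = Add(J, -6) = Add(-6, J))
Mul(Add(1877, -460), Add(Function('U')(-38), Function('x')(7))) = Mul(Add(1877, -460), Add(Add(-6, -38), 0)) = Mul(1417, Add(-44, 0)) = Mul(1417, -44) = -62348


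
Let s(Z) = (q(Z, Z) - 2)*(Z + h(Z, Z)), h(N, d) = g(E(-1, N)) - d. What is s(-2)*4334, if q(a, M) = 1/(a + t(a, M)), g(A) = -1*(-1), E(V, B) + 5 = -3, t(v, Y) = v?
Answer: -19503/2 ≈ -9751.5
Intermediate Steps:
E(V, B) = -8 (E(V, B) = -5 - 3 = -8)
g(A) = 1
q(a, M) = 1/(2*a) (q(a, M) = 1/(a + a) = 1/(2*a))
h(N, d) = 1 - d
s(Z) = -2 + 1/(2*Z) (s(Z) = (1/(2*Z) - 2)*(Z + (1 - Z)) = (-2 + 1/(2*Z))*1 = -2 + 1/(2*Z))
s(-2)*4334 = (-2 + (½)/(-2))*4334 = (-2 + (½)*(-½))*4334 = (-2 - ¼)*4334 = -9/4*4334 = -19503/2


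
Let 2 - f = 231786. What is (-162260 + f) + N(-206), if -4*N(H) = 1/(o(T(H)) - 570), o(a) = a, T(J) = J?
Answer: -1223112575/3104 ≈ -3.9404e+5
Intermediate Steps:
f = -231784 (f = 2 - 1*231786 = 2 - 231786 = -231784)
N(H) = -1/(4*(-570 + H)) (N(H) = -1/(4*(H - 570)) = -1/(4*(-570 + H)))
(-162260 + f) + N(-206) = (-162260 - 231784) - 1/(-2280 + 4*(-206)) = -394044 - 1/(-2280 - 824) = -394044 - 1/(-3104) = -394044 - 1*(-1/3104) = -394044 + 1/3104 = -1223112575/3104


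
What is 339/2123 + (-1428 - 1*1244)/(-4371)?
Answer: 7154425/9279633 ≈ 0.77098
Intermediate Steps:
339/2123 + (-1428 - 1*1244)/(-4371) = 339*(1/2123) + (-1428 - 1244)*(-1/4371) = 339/2123 - 2672*(-1/4371) = 339/2123 + 2672/4371 = 7154425/9279633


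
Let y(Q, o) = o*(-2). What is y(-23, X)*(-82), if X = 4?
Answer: 656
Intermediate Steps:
y(Q, o) = -2*o
y(-23, X)*(-82) = -2*4*(-82) = -8*(-82) = 656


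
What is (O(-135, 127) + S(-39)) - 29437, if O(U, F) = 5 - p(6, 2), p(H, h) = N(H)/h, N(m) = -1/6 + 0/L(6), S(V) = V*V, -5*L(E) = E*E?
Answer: -334931/12 ≈ -27911.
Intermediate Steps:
L(E) = -E**2/5 (L(E) = -E*E/5 = -E**2/5)
S(V) = V**2
N(m) = -1/6 (N(m) = -1/6 + 0/((-1/5*6**2)) = -1*1/6 + 0/((-1/5*36)) = -1/6 + 0/(-36/5) = -1/6 + 0*(-5/36) = -1/6 + 0 = -1/6)
p(H, h) = -1/(6*h)
O(U, F) = 61/12 (O(U, F) = 5 - (-1)/(6*2) = 5 - 1*(-1/12) = 5 + 1/12 = 61/12)
(O(-135, 127) + S(-39)) - 29437 = (61/12 + (-39)**2) - 29437 = (61/12 + 1521) - 29437 = 18313/12 - 29437 = -334931/12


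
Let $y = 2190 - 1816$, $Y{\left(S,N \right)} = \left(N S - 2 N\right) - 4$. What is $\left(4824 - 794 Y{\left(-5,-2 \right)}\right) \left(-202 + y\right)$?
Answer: $-535952$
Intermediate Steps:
$Y{\left(S,N \right)} = -4 - 2 N + N S$ ($Y{\left(S,N \right)} = \left(- 2 N + N S\right) - 4 = -4 - 2 N + N S$)
$y = 374$
$\left(4824 - 794 Y{\left(-5,-2 \right)}\right) \left(-202 + y\right) = \left(4824 - 794 \left(-4 - -4 - -10\right)\right) \left(-202 + 374\right) = \left(4824 - 794 \left(-4 + 4 + 10\right)\right) 172 = \left(4824 - 7940\right) 172 = \left(-3116\right) 172 = -535952$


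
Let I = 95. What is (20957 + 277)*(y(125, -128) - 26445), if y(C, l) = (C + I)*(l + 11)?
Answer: -1108096290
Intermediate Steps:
y(C, l) = (11 + l)*(95 + C) (y(C, l) = (C + 95)*(l + 11) = (95 + C)*(11 + l) = (11 + l)*(95 + C))
(20957 + 277)*(y(125, -128) - 26445) = (20957 + 277)*((1045 + 11*125 + 95*(-128) + 125*(-128)) - 26445) = 21234*((1045 + 1375 - 12160 - 16000) - 26445) = 21234*(-25740 - 26445) = 21234*(-52185) = -1108096290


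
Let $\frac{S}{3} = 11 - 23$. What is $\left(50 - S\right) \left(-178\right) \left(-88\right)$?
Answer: $1347104$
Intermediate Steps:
$S = -36$ ($S = 3 \left(11 - 23\right) = 3 \left(-12\right) = -36$)
$\left(50 - S\right) \left(-178\right) \left(-88\right) = \left(50 - -36\right) \left(-178\right) \left(-88\right) = \left(50 + 36\right) \left(-178\right) \left(-88\right) = 86 \left(-178\right) \left(-88\right) = \left(-15308\right) \left(-88\right) = 1347104$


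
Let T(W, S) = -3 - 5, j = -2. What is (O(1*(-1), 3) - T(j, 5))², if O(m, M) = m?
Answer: 49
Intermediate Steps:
T(W, S) = -8
(O(1*(-1), 3) - T(j, 5))² = (1*(-1) - 1*(-8))² = (-1 + 8)² = 7² = 49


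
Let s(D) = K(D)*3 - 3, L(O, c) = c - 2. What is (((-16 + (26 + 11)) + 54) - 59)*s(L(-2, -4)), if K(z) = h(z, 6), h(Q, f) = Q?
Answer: -336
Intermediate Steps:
L(O, c) = -2 + c
K(z) = z
s(D) = -3 + 3*D (s(D) = D*3 - 3 = 3*D - 3 = -3 + 3*D)
(((-16 + (26 + 11)) + 54) - 59)*s(L(-2, -4)) = (((-16 + (26 + 11)) + 54) - 59)*(-3 + 3*(-2 - 4)) = (((-16 + 37) + 54) - 59)*(-3 + 3*(-6)) = ((21 + 54) - 59)*(-3 - 18) = (75 - 59)*(-21) = 16*(-21) = -336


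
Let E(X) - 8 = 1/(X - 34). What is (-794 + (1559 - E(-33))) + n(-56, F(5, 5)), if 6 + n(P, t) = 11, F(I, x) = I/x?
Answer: 51055/67 ≈ 762.01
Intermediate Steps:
n(P, t) = 5 (n(P, t) = -6 + 11 = 5)
E(X) = 8 + 1/(-34 + X) (E(X) = 8 + 1/(X - 34) = 8 + 1/(-34 + X))
(-794 + (1559 - E(-33))) + n(-56, F(5, 5)) = (-794 + (1559 - (-271 + 8*(-33))/(-34 - 33))) + 5 = (-794 + (1559 - (-271 - 264)/(-67))) + 5 = (-794 + (1559 - (-1)*(-535)/67)) + 5 = (-794 + (1559 - 1*535/67)) + 5 = (-794 + (1559 - 535/67)) + 5 = (-794 + 103918/67) + 5 = 50720/67 + 5 = 51055/67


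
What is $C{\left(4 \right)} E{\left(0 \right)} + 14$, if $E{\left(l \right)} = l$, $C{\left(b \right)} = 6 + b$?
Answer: $14$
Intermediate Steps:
$C{\left(4 \right)} E{\left(0 \right)} + 14 = \left(6 + 4\right) 0 + 14 = 10 \cdot 0 + 14 = 0 + 14 = 14$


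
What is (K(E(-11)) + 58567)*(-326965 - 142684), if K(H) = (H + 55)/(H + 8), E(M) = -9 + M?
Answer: -330054758081/12 ≈ -2.7505e+10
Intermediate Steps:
K(H) = (55 + H)/(8 + H)
(K(E(-11)) + 58567)*(-326965 - 142684) = ((55 + (-9 - 11))/(8 + (-9 - 11)) + 58567)*(-326965 - 142684) = ((55 - 20)/(8 - 20) + 58567)*(-469649) = (35/(-12) + 58567)*(-469649) = (-1/12*35 + 58567)*(-469649) = (-35/12 + 58567)*(-469649) = (702769/12)*(-469649) = -330054758081/12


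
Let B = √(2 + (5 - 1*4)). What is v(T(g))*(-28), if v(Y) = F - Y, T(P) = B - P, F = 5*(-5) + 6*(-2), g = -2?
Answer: 1092 + 28*√3 ≈ 1140.5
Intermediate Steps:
F = -37 (F = -25 - 12 = -37)
B = √3 (B = √(2 + (5 - 4)) = √(2 + 1) = √3 ≈ 1.7320)
T(P) = √3 - P
v(Y) = -37 - Y
v(T(g))*(-28) = (-37 - (√3 - 1*(-2)))*(-28) = (-37 - (√3 + 2))*(-28) = (-37 - (2 + √3))*(-28) = (-37 + (-2 - √3))*(-28) = (-39 - √3)*(-28) = 1092 + 28*√3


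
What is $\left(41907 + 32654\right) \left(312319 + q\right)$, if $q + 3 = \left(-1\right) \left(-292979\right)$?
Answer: $45131400495$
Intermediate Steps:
$q = 292976$ ($q = -3 - -292979 = -3 + 292979 = 292976$)
$\left(41907 + 32654\right) \left(312319 + q\right) = \left(41907 + 32654\right) \left(312319 + 292976\right) = 74561 \cdot 605295 = 45131400495$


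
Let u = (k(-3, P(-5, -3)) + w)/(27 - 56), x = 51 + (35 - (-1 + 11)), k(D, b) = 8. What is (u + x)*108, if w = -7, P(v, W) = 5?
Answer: 237924/29 ≈ 8204.3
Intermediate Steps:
x = 76 (x = 51 + (35 - 1*10) = 51 + (35 - 10) = 51 + 25 = 76)
u = -1/29 (u = (8 - 7)/(27 - 56) = 1/(-29) = 1*(-1/29) = -1/29 ≈ -0.034483)
(u + x)*108 = (-1/29 + 76)*108 = (2203/29)*108 = 237924/29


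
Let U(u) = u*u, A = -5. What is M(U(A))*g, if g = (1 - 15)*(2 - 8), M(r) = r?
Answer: 2100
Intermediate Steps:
U(u) = u²
g = 84 (g = -14*(-6) = 84)
M(U(A))*g = (-5)²*84 = 25*84 = 2100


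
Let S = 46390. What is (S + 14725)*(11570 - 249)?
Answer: 691882915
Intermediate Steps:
(S + 14725)*(11570 - 249) = (46390 + 14725)*(11570 - 249) = 61115*11321 = 691882915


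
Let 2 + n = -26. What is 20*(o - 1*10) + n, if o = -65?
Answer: -1528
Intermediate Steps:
n = -28 (n = -2 - 26 = -28)
20*(o - 1*10) + n = 20*(-65 - 1*10) - 28 = 20*(-65 - 10) - 28 = 20*(-75) - 28 = -1500 - 28 = -1528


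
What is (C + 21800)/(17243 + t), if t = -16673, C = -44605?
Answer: -4561/114 ≈ -40.009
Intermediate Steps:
(C + 21800)/(17243 + t) = (-44605 + 21800)/(17243 - 16673) = -22805/570 = -22805*1/570 = -4561/114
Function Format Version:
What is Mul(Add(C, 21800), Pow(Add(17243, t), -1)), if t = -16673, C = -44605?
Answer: Rational(-4561, 114) ≈ -40.009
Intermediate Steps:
Mul(Add(C, 21800), Pow(Add(17243, t), -1)) = Mul(Add(-44605, 21800), Pow(Add(17243, -16673), -1)) = Mul(-22805, Pow(570, -1)) = Mul(-22805, Rational(1, 570)) = Rational(-4561, 114)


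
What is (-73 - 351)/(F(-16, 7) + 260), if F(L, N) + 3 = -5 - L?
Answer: -106/67 ≈ -1.5821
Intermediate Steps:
F(L, N) = -8 - L (F(L, N) = -3 + (-5 - L) = -8 - L)
(-73 - 351)/(F(-16, 7) + 260) = (-73 - 351)/((-8 - 1*(-16)) + 260) = -424/((-8 + 16) + 260) = -424/(8 + 260) = -424/268 = -424*1/268 = -106/67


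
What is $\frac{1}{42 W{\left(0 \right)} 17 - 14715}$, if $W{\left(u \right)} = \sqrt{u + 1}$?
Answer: $- \frac{1}{14001} \approx -7.1423 \cdot 10^{-5}$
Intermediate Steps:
$W{\left(u \right)} = \sqrt{1 + u}$
$\frac{1}{42 W{\left(0 \right)} 17 - 14715} = \frac{1}{42 \sqrt{1 + 0} \cdot 17 - 14715} = \frac{1}{42 \sqrt{1} \cdot 17 - 14715} = \frac{1}{42 \cdot 1 \cdot 17 - 14715} = \frac{1}{42 \cdot 17 - 14715} = \frac{1}{714 - 14715} = \frac{1}{-14001} = - \frac{1}{14001}$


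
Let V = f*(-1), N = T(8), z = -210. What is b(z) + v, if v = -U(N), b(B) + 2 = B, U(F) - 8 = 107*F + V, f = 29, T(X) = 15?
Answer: -1796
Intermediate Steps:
N = 15
V = -29 (V = 29*(-1) = -29)
U(F) = -21 + 107*F (U(F) = 8 + (107*F - 29) = 8 + (-29 + 107*F) = -21 + 107*F)
b(B) = -2 + B
v = -1584 (v = -(-21 + 107*15) = -(-21 + 1605) = -1*1584 = -1584)
b(z) + v = (-2 - 210) - 1584 = -212 - 1584 = -1796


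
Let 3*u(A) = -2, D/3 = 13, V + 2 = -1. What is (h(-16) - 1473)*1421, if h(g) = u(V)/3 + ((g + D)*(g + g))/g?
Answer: -18252745/9 ≈ -2.0281e+6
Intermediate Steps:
V = -3 (V = -2 - 1 = -3)
D = 39 (D = 3*13 = 39)
u(A) = -⅔ (u(A) = (⅓)*(-2) = -⅔)
h(g) = 700/9 + 2*g (h(g) = -⅔/3 + ((g + 39)*(g + g))/g = -⅔*⅓ + ((39 + g)*(2*g))/g = -2/9 + (2*g*(39 + g))/g = -2/9 + (78 + 2*g) = 700/9 + 2*g)
(h(-16) - 1473)*1421 = ((700/9 + 2*(-16)) - 1473)*1421 = ((700/9 - 32) - 1473)*1421 = (412/9 - 1473)*1421 = -12845/9*1421 = -18252745/9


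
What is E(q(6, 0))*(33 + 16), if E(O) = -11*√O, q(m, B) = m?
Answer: -539*√6 ≈ -1320.3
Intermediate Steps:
E(q(6, 0))*(33 + 16) = (-11*√6)*(33 + 16) = -11*√6*49 = -539*√6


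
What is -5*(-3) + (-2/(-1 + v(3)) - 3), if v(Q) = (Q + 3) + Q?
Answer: 47/4 ≈ 11.750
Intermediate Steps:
v(Q) = 3 + 2*Q (v(Q) = (3 + Q) + Q = 3 + 2*Q)
-5*(-3) + (-2/(-1 + v(3)) - 3) = -5*(-3) + (-2/(-1 + (3 + 2*3)) - 3) = 15 + (-2/(-1 + (3 + 6)) - 3) = 15 + (-2/(-1 + 9) - 3) = 15 + (-2/8 - 3) = 15 + (-2*⅛ - 3) = 15 + (-¼ - 3) = 15 - 13/4 = 47/4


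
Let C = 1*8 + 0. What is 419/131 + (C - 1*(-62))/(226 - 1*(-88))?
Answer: 70368/20567 ≈ 3.4214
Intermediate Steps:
C = 8 (C = 8 + 0 = 8)
419/131 + (C - 1*(-62))/(226 - 1*(-88)) = 419/131 + (8 - 1*(-62))/(226 - 1*(-88)) = 419*(1/131) + (8 + 62)/(226 + 88) = 419/131 + 70/314 = 419/131 + 70*(1/314) = 419/131 + 35/157 = 70368/20567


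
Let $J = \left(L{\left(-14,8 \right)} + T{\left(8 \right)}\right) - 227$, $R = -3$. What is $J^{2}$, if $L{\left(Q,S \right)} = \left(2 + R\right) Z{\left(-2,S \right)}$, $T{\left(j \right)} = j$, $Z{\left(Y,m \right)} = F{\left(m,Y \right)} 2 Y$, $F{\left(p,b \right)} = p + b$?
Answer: $38025$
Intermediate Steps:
$F{\left(p,b \right)} = b + p$
$Z{\left(Y,m \right)} = Y \left(2 Y + 2 m\right)$ ($Z{\left(Y,m \right)} = \left(Y + m\right) 2 Y = \left(2 Y + 2 m\right) Y = Y \left(2 Y + 2 m\right)$)
$L{\left(Q,S \right)} = -8 + 4 S$ ($L{\left(Q,S \right)} = \left(2 - 3\right) 2 \left(-2\right) \left(-2 + S\right) = - (8 - 4 S) = -8 + 4 S$)
$J = -195$ ($J = \left(\left(-8 + 4 \cdot 8\right) + 8\right) - 227 = \left(\left(-8 + 32\right) + 8\right) - 227 = \left(24 + 8\right) - 227 = 32 - 227 = -195$)
$J^{2} = \left(-195\right)^{2} = 38025$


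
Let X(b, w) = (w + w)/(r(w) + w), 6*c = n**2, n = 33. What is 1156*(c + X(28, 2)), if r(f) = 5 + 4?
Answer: 2312578/11 ≈ 2.1023e+5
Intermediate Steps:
r(f) = 9
c = 363/2 (c = (1/6)*33**2 = (1/6)*1089 = 363/2 ≈ 181.50)
X(b, w) = 2*w/(9 + w) (X(b, w) = (w + w)/(9 + w) = (2*w)/(9 + w) = 2*w/(9 + w))
1156*(c + X(28, 2)) = 1156*(363/2 + 2*2/(9 + 2)) = 1156*(363/2 + 2*2/11) = 1156*(363/2 + 2*2*(1/11)) = 1156*(363/2 + 4/11) = 1156*(4001/22) = 2312578/11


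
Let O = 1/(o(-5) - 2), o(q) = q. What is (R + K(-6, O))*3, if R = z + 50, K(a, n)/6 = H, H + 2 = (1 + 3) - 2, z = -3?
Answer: 141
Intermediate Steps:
H = 0 (H = -2 + ((1 + 3) - 2) = -2 + (4 - 2) = -2 + 2 = 0)
O = -⅐ (O = 1/(-5 - 2) = 1/(-7) = -⅐ ≈ -0.14286)
K(a, n) = 0 (K(a, n) = 6*0 = 0)
R = 47 (R = -3 + 50 = 47)
(R + K(-6, O))*3 = (47 + 0)*3 = 47*3 = 141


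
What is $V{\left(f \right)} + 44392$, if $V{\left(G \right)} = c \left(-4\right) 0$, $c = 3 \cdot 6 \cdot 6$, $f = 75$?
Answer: $44392$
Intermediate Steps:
$c = 108$ ($c = 18 \cdot 6 = 108$)
$V{\left(G \right)} = 0$ ($V{\left(G \right)} = 108 \left(-4\right) 0 = \left(-432\right) 0 = 0$)
$V{\left(f \right)} + 44392 = 0 + 44392 = 44392$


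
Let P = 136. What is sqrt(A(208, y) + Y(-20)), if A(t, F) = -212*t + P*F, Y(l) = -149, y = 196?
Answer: I*sqrt(17589) ≈ 132.62*I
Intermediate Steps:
A(t, F) = -212*t + 136*F
sqrt(A(208, y) + Y(-20)) = sqrt((-212*208 + 136*196) - 149) = sqrt((-44096 + 26656) - 149) = sqrt(-17440 - 149) = sqrt(-17589) = I*sqrt(17589)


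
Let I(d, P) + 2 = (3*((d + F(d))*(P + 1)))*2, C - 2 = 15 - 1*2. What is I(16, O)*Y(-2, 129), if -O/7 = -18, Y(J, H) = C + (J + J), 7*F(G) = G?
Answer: 1072742/7 ≈ 1.5325e+5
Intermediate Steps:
C = 15 (C = 2 + (15 - 1*2) = 2 + (15 - 2) = 2 + 13 = 15)
F(G) = G/7
Y(J, H) = 15 + 2*J (Y(J, H) = 15 + (J + J) = 15 + 2*J)
O = 126 (O = -7*(-18) = 126)
I(d, P) = -2 + 48*d*(1 + P)/7 (I(d, P) = -2 + (3*((d + d/7)*(P + 1)))*2 = -2 + (3*((8*d/7)*(1 + P)))*2 = -2 + (3*(8*d*(1 + P)/7))*2 = -2 + (24*d*(1 + P)/7)*2 = -2 + 48*d*(1 + P)/7)
I(16, O)*Y(-2, 129) = (-2 + (48/7)*16 + (48/7)*126*16)*(15 + 2*(-2)) = (-2 + 768/7 + 13824)*(15 - 4) = (97522/7)*11 = 1072742/7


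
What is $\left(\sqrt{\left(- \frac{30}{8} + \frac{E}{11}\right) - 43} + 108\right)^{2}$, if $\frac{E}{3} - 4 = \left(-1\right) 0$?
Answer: $\frac{511207}{44} + \frac{756 i \sqrt{451}}{11} \approx 11618.0 + 1459.5 i$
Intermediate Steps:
$E = 12$ ($E = 12 + 3 \left(\left(-1\right) 0\right) = 12 + 3 \cdot 0 = 12 + 0 = 12$)
$\left(\sqrt{\left(- \frac{30}{8} + \frac{E}{11}\right) - 43} + 108\right)^{2} = \left(\sqrt{\left(- \frac{30}{8} + \frac{12}{11}\right) - 43} + 108\right)^{2} = \left(\sqrt{\left(\left(-30\right) \frac{1}{8} + 12 \cdot \frac{1}{11}\right) - 43} + 108\right)^{2} = \left(\sqrt{\left(- \frac{15}{4} + \frac{12}{11}\right) - 43} + 108\right)^{2} = \left(\sqrt{- \frac{117}{44} - 43} + 108\right)^{2} = \left(\sqrt{- \frac{2009}{44}} + 108\right)^{2} = \left(\frac{7 i \sqrt{451}}{22} + 108\right)^{2} = \left(108 + \frac{7 i \sqrt{451}}{22}\right)^{2}$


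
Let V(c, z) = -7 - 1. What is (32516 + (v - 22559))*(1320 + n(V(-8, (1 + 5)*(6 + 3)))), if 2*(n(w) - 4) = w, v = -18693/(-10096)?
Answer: 16589853225/1262 ≈ 1.3146e+7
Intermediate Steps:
v = 18693/10096 (v = -18693*(-1/10096) = 18693/10096 ≈ 1.8515)
V(c, z) = -8
n(w) = 4 + w/2
(32516 + (v - 22559))*(1320 + n(V(-8, (1 + 5)*(6 + 3)))) = (32516 + (18693/10096 - 22559))*(1320 + (4 + (½)*(-8))) = (32516 - 227736971/10096)*(1320 + (4 - 4)) = 100544565*(1320 + 0)/10096 = (100544565/10096)*1320 = 16589853225/1262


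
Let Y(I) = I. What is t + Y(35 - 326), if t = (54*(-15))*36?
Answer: -29451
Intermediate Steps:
t = -29160 (t = -810*36 = -29160)
t + Y(35 - 326) = -29160 + (35 - 326) = -29160 - 291 = -29451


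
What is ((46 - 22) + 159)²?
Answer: 33489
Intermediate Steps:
((46 - 22) + 159)² = (24 + 159)² = 183² = 33489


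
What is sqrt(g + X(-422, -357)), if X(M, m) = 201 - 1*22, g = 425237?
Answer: 2*sqrt(106354) ≈ 652.24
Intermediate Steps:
X(M, m) = 179 (X(M, m) = 201 - 22 = 179)
sqrt(g + X(-422, -357)) = sqrt(425237 + 179) = sqrt(425416) = 2*sqrt(106354)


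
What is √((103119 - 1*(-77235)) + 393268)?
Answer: √573622 ≈ 757.38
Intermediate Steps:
√((103119 - 1*(-77235)) + 393268) = √((103119 + 77235) + 393268) = √(180354 + 393268) = √573622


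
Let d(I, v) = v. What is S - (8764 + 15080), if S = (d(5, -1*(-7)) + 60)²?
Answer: -19355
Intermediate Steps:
S = 4489 (S = (-1*(-7) + 60)² = (7 + 60)² = 67² = 4489)
S - (8764 + 15080) = 4489 - (8764 + 15080) = 4489 - 1*23844 = 4489 - 23844 = -19355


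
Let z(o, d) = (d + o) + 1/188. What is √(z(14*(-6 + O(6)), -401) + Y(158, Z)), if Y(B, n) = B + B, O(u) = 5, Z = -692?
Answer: I*√874717/94 ≈ 9.9496*I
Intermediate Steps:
Y(B, n) = 2*B
z(o, d) = 1/188 + d + o (z(o, d) = (d + o) + 1/188 = 1/188 + d + o)
√(z(14*(-6 + O(6)), -401) + Y(158, Z)) = √((1/188 - 401 + 14*(-6 + 5)) + 2*158) = √((1/188 - 401 + 14*(-1)) + 316) = √((1/188 - 401 - 14) + 316) = √(-78019/188 + 316) = √(-18611/188) = I*√874717/94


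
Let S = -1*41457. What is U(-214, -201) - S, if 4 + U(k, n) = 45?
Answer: 41498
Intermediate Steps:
U(k, n) = 41 (U(k, n) = -4 + 45 = 41)
S = -41457
U(-214, -201) - S = 41 - 1*(-41457) = 41 + 41457 = 41498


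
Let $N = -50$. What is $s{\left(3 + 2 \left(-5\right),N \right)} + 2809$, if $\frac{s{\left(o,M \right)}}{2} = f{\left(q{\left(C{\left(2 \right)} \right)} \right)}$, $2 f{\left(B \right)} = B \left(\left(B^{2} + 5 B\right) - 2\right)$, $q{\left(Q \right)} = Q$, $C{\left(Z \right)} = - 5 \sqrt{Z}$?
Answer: $3059 - 240 \sqrt{2} \approx 2719.6$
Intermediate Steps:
$f{\left(B \right)} = \frac{B \left(-2 + B^{2} + 5 B\right)}{2}$ ($f{\left(B \right)} = \frac{B \left(\left(B^{2} + 5 B\right) - 2\right)}{2} = \frac{B \left(-2 + B^{2} + 5 B\right)}{2}$)
$s{\left(o,M \right)} = - 5 \sqrt{2} \left(48 - 25 \sqrt{2}\right)$ ($s{\left(o,M \right)} = 2 \frac{- 5 \sqrt{2} \left(-2 + \left(- 5 \sqrt{2}\right)^{2} + 5 \left(- 5 \sqrt{2}\right)\right)}{2} = 2 \frac{- 5 \sqrt{2} \left(-2 + 50 - 25 \sqrt{2}\right)}{2} = 2 \frac{- 5 \sqrt{2} \left(48 - 25 \sqrt{2}\right)}{2} = 2 \left(- \frac{5 \sqrt{2} \left(48 - 25 \sqrt{2}\right)}{2}\right) = - 5 \sqrt{2} \left(48 - 25 \sqrt{2}\right)$)
$s{\left(3 + 2 \left(-5\right),N \right)} + 2809 = \left(250 - 240 \sqrt{2}\right) + 2809 = 3059 - 240 \sqrt{2}$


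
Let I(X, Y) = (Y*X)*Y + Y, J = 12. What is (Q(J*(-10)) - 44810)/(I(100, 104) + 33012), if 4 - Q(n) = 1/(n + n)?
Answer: -10753439/267531840 ≈ -0.040195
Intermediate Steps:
I(X, Y) = Y + X*Y**2 (I(X, Y) = (X*Y)*Y + Y = X*Y**2 + Y = Y + X*Y**2)
Q(n) = 4 - 1/(2*n) (Q(n) = 4 - 1/(n + n) = 4 - 1/(2*n))
(Q(J*(-10)) - 44810)/(I(100, 104) + 33012) = ((4 - 1/(2*(12*(-10)))) - 44810)/(104*(1 + 100*104) + 33012) = ((4 - 1/2/(-120)) - 44810)/(104*(1 + 10400) + 33012) = ((4 - 1/2*(-1/120)) - 44810)/(104*10401 + 33012) = ((4 + 1/240) - 44810)/(1081704 + 33012) = (961/240 - 44810)/1114716 = -10753439/240*1/1114716 = -10753439/267531840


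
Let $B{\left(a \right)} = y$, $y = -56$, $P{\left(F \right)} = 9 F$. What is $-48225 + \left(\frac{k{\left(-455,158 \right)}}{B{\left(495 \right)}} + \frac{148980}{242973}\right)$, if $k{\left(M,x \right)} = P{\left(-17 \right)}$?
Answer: $- \frac{218709122017}{4535496} \approx -48222.0$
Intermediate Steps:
$k{\left(M,x \right)} = -153$ ($k{\left(M,x \right)} = 9 \left(-17\right) = -153$)
$B{\left(a \right)} = -56$
$-48225 + \left(\frac{k{\left(-455,158 \right)}}{B{\left(495 \right)}} + \frac{148980}{242973}\right) = -48225 + \left(- \frac{153}{-56} + \frac{148980}{242973}\right) = -48225 + \left(\left(-153\right) \left(- \frac{1}{56}\right) + 148980 \cdot \frac{1}{242973}\right) = -48225 + \left(\frac{153}{56} + \frac{49660}{80991}\right) = -48225 + \frac{15172583}{4535496} = - \frac{218709122017}{4535496}$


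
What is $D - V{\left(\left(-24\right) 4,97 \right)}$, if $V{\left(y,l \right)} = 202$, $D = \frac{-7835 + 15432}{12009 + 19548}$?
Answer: $- \frac{6366917}{31557} \approx -201.76$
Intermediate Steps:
$D = \frac{7597}{31557} \approx 0.24074$
$D - V{\left(\left(-24\right) 4,97 \right)} = \frac{7597}{31557} - 202 = - \frac{6366917}{31557}$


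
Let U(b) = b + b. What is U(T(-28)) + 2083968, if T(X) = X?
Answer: 2083912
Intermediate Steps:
U(b) = 2*b
U(T(-28)) + 2083968 = 2*(-28) + 2083968 = -56 + 2083968 = 2083912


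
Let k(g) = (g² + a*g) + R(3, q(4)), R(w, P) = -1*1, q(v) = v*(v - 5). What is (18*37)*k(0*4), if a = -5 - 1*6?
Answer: -666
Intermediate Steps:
q(v) = v*(-5 + v)
R(w, P) = -1
a = -11 (a = -5 - 6 = -11)
k(g) = -1 + g² - 11*g (k(g) = (g² - 11*g) - 1 = -1 + g² - 11*g)
(18*37)*k(0*4) = (18*37)*(-1 + (0*4)² - 0*4) = 666*(-1 + 0² - 11*0) = 666*(-1 + 0 + 0) = 666*(-1) = -666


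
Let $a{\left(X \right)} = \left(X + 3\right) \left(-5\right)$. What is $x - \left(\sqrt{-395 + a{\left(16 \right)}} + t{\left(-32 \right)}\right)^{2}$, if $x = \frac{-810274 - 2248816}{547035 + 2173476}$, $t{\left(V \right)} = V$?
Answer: $- \frac{1455811964}{2720511} + 448 i \sqrt{10} \approx -535.12 + 1416.7 i$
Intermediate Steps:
$a{\left(X \right)} = -15 - 5 X$ ($a{\left(X \right)} = \left(3 + X\right) \left(-5\right) = -15 - 5 X$)
$x = - \frac{3059090}{2720511} \approx -1.1245$
$x - \left(\sqrt{-395 + a{\left(16 \right)}} + t{\left(-32 \right)}\right)^{2} = - \frac{3059090}{2720511} - \left(\sqrt{-395 - 95} - 32\right)^{2} = - \frac{3059090}{2720511} - \left(\sqrt{-490} - 32\right)^{2} = - \frac{3059090}{2720511} - \left(7 i \sqrt{10} - 32\right)^{2} = - \frac{3059090}{2720511} - \left(-32 + 7 i \sqrt{10}\right)^{2}$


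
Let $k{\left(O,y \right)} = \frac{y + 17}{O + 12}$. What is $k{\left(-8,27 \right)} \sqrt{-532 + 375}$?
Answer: $11 i \sqrt{157} \approx 137.83 i$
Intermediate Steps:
$k{\left(O,y \right)} = \frac{17 + y}{12 + O}$
$k{\left(-8,27 \right)} \sqrt{-532 + 375} = \frac{17 + 27}{12 - 8} \sqrt{-532 + 375} = \frac{1}{4} \cdot 44 \sqrt{-157} = \frac{1}{4} \cdot 44 i \sqrt{157} = 11 i \sqrt{157}$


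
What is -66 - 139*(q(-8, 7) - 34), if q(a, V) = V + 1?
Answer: 3548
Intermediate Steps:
q(a, V) = 1 + V
-66 - 139*(q(-8, 7) - 34) = -66 - 139*((1 + 7) - 34) = -66 - 139*(8 - 34) = -66 - 139*(-26) = -66 + 3614 = 3548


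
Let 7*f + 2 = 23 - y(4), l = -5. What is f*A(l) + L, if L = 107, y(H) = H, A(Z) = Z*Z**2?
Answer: -1376/7 ≈ -196.57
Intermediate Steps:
A(Z) = Z**3
f = 17/7 (f = -2/7 + (23 - 1*4)/7 = -2/7 + (23 - 4)/7 = -2/7 + (1/7)*19 = -2/7 + 19/7 = 17/7 ≈ 2.4286)
f*A(l) + L = (17/7)*(-5)**3 + 107 = (17/7)*(-125) + 107 = -2125/7 + 107 = -1376/7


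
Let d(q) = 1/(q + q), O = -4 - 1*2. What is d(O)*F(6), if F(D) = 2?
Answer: -1/6 ≈ -0.16667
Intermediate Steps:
O = -6 (O = -4 - 2 = -6)
d(q) = 1/(2*q)
d(O)*F(6) = ((1/2)/(-6))*2 = ((1/2)*(-1/6))*2 = -1/12*2 = -1/6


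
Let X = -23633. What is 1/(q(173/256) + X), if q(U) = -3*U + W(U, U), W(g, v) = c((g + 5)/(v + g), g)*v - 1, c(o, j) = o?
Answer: -512/12100193 ≈ -4.2313e-5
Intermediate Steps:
W(g, v) = -1 + v*(5 + g)/(g + v) (W(g, v) = ((g + 5)/(v + g))*v - 1 = ((5 + g)/(g + v))*v - 1 = v*(5 + g)/(g + v) - 1 = -1 + v*(5 + g)/(g + v))
q(U) = -3*U + (-2*U + U*(5 + U))/(2*U) (q(U) = -3*U + (-U - U + U*(5 + U))/(U + U) = -3*U + (-2*U + U*(5 + U))/((2*U)) = -3*U + (1/(2*U))*(-2*U + U*(5 + U)) = -3*U + (-2*U + U*(5 + U))/(2*U))
1/(q(173/256) + X) = 1/((3/2 - 865/(2*256)) - 23633) = 1/((3/2 - 5/2*173/256) - 23633) = 1/((3/2 - 865/512) - 23633) = 1/(-97/512 - 23633) = 1/(-12100193/512) = -512/12100193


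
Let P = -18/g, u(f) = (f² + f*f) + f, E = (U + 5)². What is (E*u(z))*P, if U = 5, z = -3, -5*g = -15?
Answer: -9000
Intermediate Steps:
g = 3 (g = -⅕*(-15) = 3)
E = 100 (E = (5 + 5)² = 10² = 100)
u(f) = f + 2*f² (u(f) = (f² + f²) + f = 2*f² + f = f + 2*f²)
P = -6 (P = -18/3 = -18*⅓ = -6)
(E*u(z))*P = (100*(-3*(1 + 2*(-3))))*(-6) = (100*(-3*(1 - 6)))*(-6) = (100*(-3*(-5)))*(-6) = (100*15)*(-6) = 1500*(-6) = -9000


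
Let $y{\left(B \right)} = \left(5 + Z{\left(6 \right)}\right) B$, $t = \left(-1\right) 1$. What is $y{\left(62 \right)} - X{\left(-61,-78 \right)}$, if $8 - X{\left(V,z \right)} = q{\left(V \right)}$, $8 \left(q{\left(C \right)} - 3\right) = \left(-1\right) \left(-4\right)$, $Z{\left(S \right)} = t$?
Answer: $\frac{487}{2} \approx 243.5$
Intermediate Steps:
$t = -1$
$Z{\left(S \right)} = -1$
$q{\left(C \right)} = \frac{7}{2}$ ($q{\left(C \right)} = 3 + \frac{\left(-1\right) \left(-4\right)}{8} = 3 + \frac{1}{8} \cdot 4 = 3 + \frac{1}{2} = \frac{7}{2}$)
$y{\left(B \right)} = 4 B$ ($y{\left(B \right)} = \left(5 - 1\right) B = 4 B$)
$X{\left(V,z \right)} = \frac{9}{2}$ ($X{\left(V,z \right)} = 8 - \frac{7}{2} = \frac{9}{2}$)
$y{\left(62 \right)} - X{\left(-61,-78 \right)} = 4 \cdot 62 - \frac{9}{2} = 248 - \frac{9}{2} = \frac{487}{2}$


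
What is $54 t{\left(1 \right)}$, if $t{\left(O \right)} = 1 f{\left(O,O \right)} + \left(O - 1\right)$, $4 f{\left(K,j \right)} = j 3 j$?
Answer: $\frac{81}{2} \approx 40.5$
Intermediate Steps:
$f{\left(K,j \right)} = \frac{3 j^{2}}{4}$ ($f{\left(K,j \right)} = \frac{j 3 j}{4} = \frac{3 j j}{4} = \frac{3 j^{2}}{4}$)
$t{\left(O \right)} = -1 + O + \frac{3 O^{2}}{4}$ ($t{\left(O \right)} = 1 \frac{3 O^{2}}{4} + \left(O - 1\right) = \frac{3 O^{2}}{4} + \left(-1 + O\right) = -1 + O + \frac{3 O^{2}}{4}$)
$54 t{\left(1 \right)} = 54 \left(-1 + 1 + \frac{3 \cdot 1^{2}}{4}\right) = 54 \left(-1 + 1 + \frac{3}{4} \cdot 1\right) = 54 \left(-1 + 1 + \frac{3}{4}\right) = 54 \cdot \frac{3}{4} = \frac{81}{2}$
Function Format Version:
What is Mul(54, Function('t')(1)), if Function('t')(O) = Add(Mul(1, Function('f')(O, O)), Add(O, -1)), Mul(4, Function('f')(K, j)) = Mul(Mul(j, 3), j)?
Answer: Rational(81, 2) ≈ 40.500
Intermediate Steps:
Function('f')(K, j) = Mul(Rational(3, 4), Pow(j, 2)) (Function('f')(K, j) = Mul(Rational(1, 4), Mul(Mul(j, 3), j)) = Mul(Rational(1, 4), Mul(Mul(3, j), j)) = Mul(Rational(1, 4), Mul(3, Pow(j, 2))) = Mul(Rational(3, 4), Pow(j, 2)))
Function('t')(O) = Add(-1, O, Mul(Rational(3, 4), Pow(O, 2))) (Function('t')(O) = Add(Mul(1, Mul(Rational(3, 4), Pow(O, 2))), Add(O, -1)) = Add(Mul(Rational(3, 4), Pow(O, 2)), Add(-1, O)) = Add(-1, O, Mul(Rational(3, 4), Pow(O, 2))))
Mul(54, Function('t')(1)) = Mul(54, Add(-1, 1, Mul(Rational(3, 4), Pow(1, 2)))) = Mul(54, Add(-1, 1, Mul(Rational(3, 4), 1))) = Mul(54, Add(-1, 1, Rational(3, 4))) = Mul(54, Rational(3, 4)) = Rational(81, 2)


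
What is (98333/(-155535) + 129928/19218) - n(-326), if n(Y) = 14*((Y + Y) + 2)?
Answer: 1512159467827/166059535 ≈ 9106.1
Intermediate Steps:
n(Y) = 28 + 28*Y (n(Y) = 14*(2*Y + 2) = 14*(2 + 2*Y) = 28 + 28*Y)
(98333/(-155535) + 129928/19218) - n(-326) = (98333/(-155535) + 129928/19218) - (28 + 28*(-326)) = (98333*(-1/155535) + 129928*(1/19218)) - (28 - 9128) = (-98333/155535 + 64964/9609) - 1*(-9100) = 1017699327/166059535 + 9100 = 1512159467827/166059535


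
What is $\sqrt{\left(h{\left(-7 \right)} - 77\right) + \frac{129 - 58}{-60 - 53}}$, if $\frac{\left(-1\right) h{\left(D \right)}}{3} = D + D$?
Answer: $\frac{i \sqrt{454938}}{113} \approx 5.9689 i$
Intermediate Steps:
$h{\left(D \right)} = - 6 D$ ($h{\left(D \right)} = - 3 \left(D + D\right) = - 3 \cdot 2 D = - 6 D$)
$\sqrt{\left(h{\left(-7 \right)} - 77\right) + \frac{129 - 58}{-60 - 53}} = \sqrt{\left(\left(-6\right) \left(-7\right) - 77\right) + \frac{129 - 58}{-60 - 53}} = \sqrt{\left(42 - 77\right) + \frac{71}{-113}} = \sqrt{-35 + 71 \left(- \frac{1}{113}\right)} = \sqrt{-35 - \frac{71}{113}} = \sqrt{- \frac{4026}{113}} = \frac{i \sqrt{454938}}{113}$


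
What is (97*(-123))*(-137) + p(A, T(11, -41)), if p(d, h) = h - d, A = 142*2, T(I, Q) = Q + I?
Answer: 1634233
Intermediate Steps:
T(I, Q) = I + Q
A = 284
(97*(-123))*(-137) + p(A, T(11, -41)) = (97*(-123))*(-137) + ((11 - 41) - 1*284) = -11931*(-137) + (-30 - 284) = 1634547 - 314 = 1634233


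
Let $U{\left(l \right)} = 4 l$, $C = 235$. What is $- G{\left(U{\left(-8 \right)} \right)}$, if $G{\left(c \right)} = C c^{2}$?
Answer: $-240640$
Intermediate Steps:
$G{\left(c \right)} = 235 c^{2}$
$- G{\left(U{\left(-8 \right)} \right)} = - 235 \left(4 \left(-8\right)\right)^{2} = - 235 \left(-32\right)^{2} = - 235 \cdot 1024 = \left(-1\right) 240640 = -240640$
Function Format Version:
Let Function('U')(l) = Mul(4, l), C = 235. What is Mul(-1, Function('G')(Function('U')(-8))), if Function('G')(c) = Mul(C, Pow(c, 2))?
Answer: -240640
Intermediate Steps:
Function('G')(c) = Mul(235, Pow(c, 2))
Mul(-1, Function('G')(Function('U')(-8))) = Mul(-1, Mul(235, Pow(Mul(4, -8), 2))) = Mul(-1, Mul(235, Pow(-32, 2))) = Mul(-1, Mul(235, 1024)) = Mul(-1, 240640) = -240640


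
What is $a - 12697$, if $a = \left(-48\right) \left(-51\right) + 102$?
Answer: $-10147$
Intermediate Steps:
$a = 2550$ ($a = 2448 + 102 = 2550$)
$a - 12697 = 2550 - 12697 = -10147$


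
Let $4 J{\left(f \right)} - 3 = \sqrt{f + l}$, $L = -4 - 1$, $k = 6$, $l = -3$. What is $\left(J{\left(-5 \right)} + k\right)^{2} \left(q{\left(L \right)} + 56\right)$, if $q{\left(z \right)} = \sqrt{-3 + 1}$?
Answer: $2510 + \frac{6769 i \sqrt{2}}{16} \approx 2510.0 + 598.3 i$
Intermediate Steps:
$L = -5$
$J{\left(f \right)} = \frac{3}{4} + \frac{\sqrt{-3 + f}}{4}$ ($J{\left(f \right)} = \frac{3}{4} + \frac{\sqrt{f - 3}}{4} = \frac{3}{4} + \frac{\sqrt{-3 + f}}{4}$)
$q{\left(z \right)} = i \sqrt{2}$ ($q{\left(z \right)} = \sqrt{-2} = i \sqrt{2}$)
$\left(J{\left(-5 \right)} + k\right)^{2} \left(q{\left(L \right)} + 56\right) = \left(\left(\frac{3}{4} + \frac{\sqrt{-3 - 5}}{4}\right) + 6\right)^{2} \left(i \sqrt{2} + 56\right) = \left(\left(\frac{3}{4} + \frac{\sqrt{-8}}{4}\right) + 6\right)^{2} \left(56 + i \sqrt{2}\right) = \left(\left(\frac{3}{4} + \frac{2 i \sqrt{2}}{4}\right) + 6\right)^{2} \left(56 + i \sqrt{2}\right) = \left(\left(\frac{3}{4} + \frac{i \sqrt{2}}{2}\right) + 6\right)^{2} \left(56 + i \sqrt{2}\right) = \left(\frac{27}{4} + \frac{i \sqrt{2}}{2}\right)^{2} \left(56 + i \sqrt{2}\right)$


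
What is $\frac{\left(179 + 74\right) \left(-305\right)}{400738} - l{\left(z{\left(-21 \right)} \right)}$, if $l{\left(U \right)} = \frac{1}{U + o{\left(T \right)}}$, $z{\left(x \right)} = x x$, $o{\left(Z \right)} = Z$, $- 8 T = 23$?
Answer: $- \frac{273669229}{1404586690} \approx -0.19484$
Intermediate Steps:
$T = - \frac{23}{8}$ ($T = \left(- \frac{1}{8}\right) 23 = - \frac{23}{8} \approx -2.875$)
$z{\left(x \right)} = x^{2}$
$l{\left(U \right)} = \frac{1}{- \frac{23}{8} + U}$ ($l{\left(U \right)} = \frac{1}{U - \frac{23}{8}} = \frac{1}{- \frac{23}{8} + U}$)
$\frac{\left(179 + 74\right) \left(-305\right)}{400738} - l{\left(z{\left(-21 \right)} \right)} = \frac{\left(179 + 74\right) \left(-305\right)}{400738} - \frac{8}{-23 + 8 \left(-21\right)^{2}} = 253 \left(-305\right) \frac{1}{400738} - \frac{8}{-23 + 8 \cdot 441} = \left(-77165\right) \frac{1}{400738} - \frac{8}{-23 + 3528} = - \frac{77165}{400738} - \frac{8}{3505} = - \frac{273669229}{1404586690}$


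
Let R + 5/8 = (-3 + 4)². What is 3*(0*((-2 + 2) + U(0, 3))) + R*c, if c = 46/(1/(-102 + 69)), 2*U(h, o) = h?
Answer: -2277/4 ≈ -569.25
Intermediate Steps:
U(h, o) = h/2
c = -1518 (c = 46/(1/(-33)) = 46/(-1/33) = 46*(-33) = -1518)
R = 3/8 (R = -5/8 + (-3 + 4)² = -5/8 + 1² = -5/8 + 1 = 3/8 ≈ 0.37500)
3*(0*((-2 + 2) + U(0, 3))) + R*c = 3*(0*((-2 + 2) + (½)*0)) + (3/8)*(-1518) = 3*(0*(0 + 0)) - 2277/4 = 3*(0*0) - 2277/4 = 3*0 - 2277/4 = 0 - 2277/4 = -2277/4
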